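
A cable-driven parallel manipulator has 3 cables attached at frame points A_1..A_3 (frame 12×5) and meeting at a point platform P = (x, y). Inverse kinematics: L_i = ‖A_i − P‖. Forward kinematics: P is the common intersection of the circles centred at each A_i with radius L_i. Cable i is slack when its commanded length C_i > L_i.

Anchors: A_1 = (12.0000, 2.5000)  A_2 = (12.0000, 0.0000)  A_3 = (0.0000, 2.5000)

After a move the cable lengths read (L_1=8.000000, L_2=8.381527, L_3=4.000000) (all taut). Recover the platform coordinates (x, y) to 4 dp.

expand ‖A_i−P‖²=L_i² and subtract eq 1 (c_i ≔ ‖A_i‖²−L_i²)
c_1 = 144.0000+6.2500−64.0000 = 86.2500
eq1−eq2 → [0.0000  5.0000]·P = 12.5000
eq1−eq3 → [24.0000  0.0000]·P = 96.0000
2×2 solve → P = (4.0000, 2.5000)

(4.0000, 2.5000)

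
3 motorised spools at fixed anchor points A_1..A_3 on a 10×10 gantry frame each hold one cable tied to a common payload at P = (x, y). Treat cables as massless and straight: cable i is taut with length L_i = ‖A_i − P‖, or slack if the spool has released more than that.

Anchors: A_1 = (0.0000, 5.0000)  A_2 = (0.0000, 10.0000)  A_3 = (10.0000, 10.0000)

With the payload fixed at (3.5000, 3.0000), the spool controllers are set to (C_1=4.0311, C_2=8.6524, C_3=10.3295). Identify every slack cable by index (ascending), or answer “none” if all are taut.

2, 3

cable 1: √((-3.5000)²+(2.0000)²)=4.0311, C_1=4.0311: taut
cable 2: √((-3.5000)²+(7.0000)²)=7.8262, C_2=8.6524: slack
cable 3: √((6.5000)²+(7.0000)²)=9.5525, C_3=10.3295: slack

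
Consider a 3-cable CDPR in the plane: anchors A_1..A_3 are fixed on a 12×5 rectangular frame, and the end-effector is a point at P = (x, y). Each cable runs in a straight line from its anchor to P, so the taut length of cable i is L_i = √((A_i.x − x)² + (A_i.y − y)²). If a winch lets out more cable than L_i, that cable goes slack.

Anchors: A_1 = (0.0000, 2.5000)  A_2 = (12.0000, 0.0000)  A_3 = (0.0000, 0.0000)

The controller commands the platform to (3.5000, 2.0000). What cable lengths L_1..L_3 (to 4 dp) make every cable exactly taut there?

L_1: Δ = A_1−P = (-3.5000, 0.5000) → ‖Δ‖ = √12.5000 = 3.5355
L_2: Δ = A_2−P = (8.5000, -2.0000) → ‖Δ‖ = √76.2500 = 8.7321
L_3: Δ = A_3−P = (-3.5000, -2.0000) → ‖Δ‖ = √16.2500 = 4.0311

(3.5355, 8.7321, 4.0311)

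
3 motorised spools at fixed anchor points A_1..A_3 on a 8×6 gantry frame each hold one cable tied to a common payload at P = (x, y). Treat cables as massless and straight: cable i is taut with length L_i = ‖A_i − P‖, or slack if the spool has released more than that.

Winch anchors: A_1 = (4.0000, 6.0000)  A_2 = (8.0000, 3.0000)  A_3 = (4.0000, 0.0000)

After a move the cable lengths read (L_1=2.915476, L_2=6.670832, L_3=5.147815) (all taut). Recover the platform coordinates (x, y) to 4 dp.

each cable: (A_i−P)·(A_i−P) = L_i²; let k_i = ‖A_i‖²−L_i²
k_1 = 16.0000+36.0000−8.5000 = 43.5000
row 1: -8.0000x + 6.0000y = 15.0000  (k_2=28.5000)
row 2: 0.0000x + 12.0000y = 54.0000  (k_3=-10.5000)
Cramer on rows 1–2 → x = 1.5000, y = 4.5000

(1.5000, 4.5000)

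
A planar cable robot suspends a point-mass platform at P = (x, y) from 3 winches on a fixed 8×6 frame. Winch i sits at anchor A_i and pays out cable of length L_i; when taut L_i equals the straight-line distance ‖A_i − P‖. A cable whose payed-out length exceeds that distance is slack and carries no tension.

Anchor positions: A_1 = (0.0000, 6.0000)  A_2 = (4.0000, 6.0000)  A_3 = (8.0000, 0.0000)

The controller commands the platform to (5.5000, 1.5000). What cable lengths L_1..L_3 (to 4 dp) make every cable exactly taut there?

(7.1063, 4.7434, 2.9155)

L_1: Δ = A_1−P = (-5.5000, 4.5000) → ‖Δ‖ = √50.5000 = 7.1063
L_2: Δ = A_2−P = (-1.5000, 4.5000) → ‖Δ‖ = √22.5000 = 4.7434
L_3: Δ = A_3−P = (2.5000, -1.5000) → ‖Δ‖ = √8.5000 = 2.9155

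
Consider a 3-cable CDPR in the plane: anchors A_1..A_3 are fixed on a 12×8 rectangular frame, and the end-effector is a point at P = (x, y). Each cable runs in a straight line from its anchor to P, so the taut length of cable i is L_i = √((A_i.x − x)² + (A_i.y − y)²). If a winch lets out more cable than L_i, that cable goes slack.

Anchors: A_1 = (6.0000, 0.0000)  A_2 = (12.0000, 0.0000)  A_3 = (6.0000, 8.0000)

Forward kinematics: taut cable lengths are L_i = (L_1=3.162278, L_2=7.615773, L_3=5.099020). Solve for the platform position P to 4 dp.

circle eqns → linear via eq_j − eq_1; set k_j = A_j·A_j − L_j²
k_1 = 36.0000+0.0000−10.0000 = 26.0000
-12.0000·x + 0.0000·y = k_1−k_2 = -60.0000
0.0000·x − 16.0000·y = k_1−k_3 = -48.0000
solve first two rows → x=5.0000, y=3.0000

(5.0000, 3.0000)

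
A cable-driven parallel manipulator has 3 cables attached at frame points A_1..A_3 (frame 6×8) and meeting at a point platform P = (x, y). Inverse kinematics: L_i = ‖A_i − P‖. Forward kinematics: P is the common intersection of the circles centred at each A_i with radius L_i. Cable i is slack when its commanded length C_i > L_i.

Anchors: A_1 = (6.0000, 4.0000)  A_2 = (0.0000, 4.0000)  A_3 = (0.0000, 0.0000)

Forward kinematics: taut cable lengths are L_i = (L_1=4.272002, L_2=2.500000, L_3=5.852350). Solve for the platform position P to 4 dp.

(2.0000, 5.5000)

each cable: (A_i−P)·(A_i−P) = L_i²; let c_i = ‖A_i‖²−L_i²
c_1 = 36.0000+16.0000−18.2500 = 33.7500
row 1: 12.0000x + 0.0000y = 24.0000  (c_2=9.7500)
row 2: 12.0000x + 8.0000y = 68.0000  (c_3=-34.2500)
Cramer on rows 1–2 → x = 2.0000, y = 5.5000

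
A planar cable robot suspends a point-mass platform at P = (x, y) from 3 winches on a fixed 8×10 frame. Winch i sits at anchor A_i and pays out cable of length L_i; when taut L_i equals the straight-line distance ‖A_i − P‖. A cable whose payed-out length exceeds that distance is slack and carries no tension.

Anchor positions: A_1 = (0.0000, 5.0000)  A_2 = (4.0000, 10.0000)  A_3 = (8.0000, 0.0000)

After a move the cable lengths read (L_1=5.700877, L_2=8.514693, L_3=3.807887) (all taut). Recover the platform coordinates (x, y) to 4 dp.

circle eqns → linear via eq_j − eq_1; set q_j = A_j·A_j − L_j²
q_1 = 0.0000+25.0000−32.5000 = -7.5000
-8.0000·x − 10.0000·y = q_1−q_2 = -51.0000
-16.0000·x + 10.0000·y = q_1−q_3 = -57.0000
solve first two rows → x=4.5000, y=1.5000

(4.5000, 1.5000)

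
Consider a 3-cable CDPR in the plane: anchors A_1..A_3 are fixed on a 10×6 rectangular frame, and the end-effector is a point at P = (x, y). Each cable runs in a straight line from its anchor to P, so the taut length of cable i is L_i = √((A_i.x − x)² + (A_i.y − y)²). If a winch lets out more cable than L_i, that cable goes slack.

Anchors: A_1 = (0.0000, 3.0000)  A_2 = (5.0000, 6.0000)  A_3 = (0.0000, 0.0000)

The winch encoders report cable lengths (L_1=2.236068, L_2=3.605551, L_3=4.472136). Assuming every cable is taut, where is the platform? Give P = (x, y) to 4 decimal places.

(2.0000, 4.0000)

expand ‖A_i−P‖²=L_i² and subtract eq 1 (c_i ≔ ‖A_i‖²−L_i²)
c_1 = 0.0000+9.0000−5.0000 = 4.0000
eq1−eq2 → [-10.0000  -6.0000]·P = -44.0000
eq1−eq3 → [0.0000  6.0000]·P = 24.0000
2×2 solve → P = (2.0000, 4.0000)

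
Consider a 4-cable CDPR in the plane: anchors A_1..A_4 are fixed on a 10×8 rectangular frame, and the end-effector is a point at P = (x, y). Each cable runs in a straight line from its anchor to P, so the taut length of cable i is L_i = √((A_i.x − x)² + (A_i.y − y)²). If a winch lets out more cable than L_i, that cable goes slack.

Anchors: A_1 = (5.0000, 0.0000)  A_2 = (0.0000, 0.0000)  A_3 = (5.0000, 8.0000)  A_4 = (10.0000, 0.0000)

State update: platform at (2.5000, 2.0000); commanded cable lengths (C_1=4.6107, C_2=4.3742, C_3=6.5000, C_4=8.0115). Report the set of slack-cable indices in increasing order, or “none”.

1, 2, 4

cable 1: L_1 = ‖A_1−P‖ = 3.2016;  C_1 = 4.6107 → slack
cable 2: L_2 = ‖A_2−P‖ = 3.2016;  C_2 = 4.3742 → slack
cable 3: L_3 = ‖A_3−P‖ = 6.5000;  C_3 = 6.5000 → taut
cable 4: L_4 = ‖A_4−P‖ = 7.7621;  C_4 = 8.0115 → slack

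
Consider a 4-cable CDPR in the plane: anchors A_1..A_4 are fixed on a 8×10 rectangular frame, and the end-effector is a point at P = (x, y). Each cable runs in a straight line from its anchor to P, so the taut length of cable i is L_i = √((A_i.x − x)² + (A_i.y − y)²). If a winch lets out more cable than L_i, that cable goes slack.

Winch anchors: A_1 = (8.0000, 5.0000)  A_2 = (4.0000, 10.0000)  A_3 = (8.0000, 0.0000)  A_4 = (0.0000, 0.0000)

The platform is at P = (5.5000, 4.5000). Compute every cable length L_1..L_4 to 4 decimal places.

L_1: Δ = A_1−P = (2.5000, 0.5000) → ‖Δ‖ = √6.5000 = 2.5495
L_2: Δ = A_2−P = (-1.5000, 5.5000) → ‖Δ‖ = √32.5000 = 5.7009
L_3: Δ = A_3−P = (2.5000, -4.5000) → ‖Δ‖ = √26.5000 = 5.1478
L_4: Δ = A_4−P = (-5.5000, -4.5000) → ‖Δ‖ = √50.5000 = 7.1063

(2.5495, 5.7009, 5.1478, 7.1063)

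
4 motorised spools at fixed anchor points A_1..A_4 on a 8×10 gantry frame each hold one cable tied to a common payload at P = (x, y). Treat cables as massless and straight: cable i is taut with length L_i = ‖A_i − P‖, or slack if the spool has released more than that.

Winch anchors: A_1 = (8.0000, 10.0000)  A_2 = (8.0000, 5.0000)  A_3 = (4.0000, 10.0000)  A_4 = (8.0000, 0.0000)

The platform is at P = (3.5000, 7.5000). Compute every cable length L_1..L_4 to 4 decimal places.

L_1: Δ = A_1−P = (4.5000, 2.5000) → ‖Δ‖ = √26.5000 = 5.1478
L_2: Δ = A_2−P = (4.5000, -2.5000) → ‖Δ‖ = √26.5000 = 5.1478
L_3: Δ = A_3−P = (0.5000, 2.5000) → ‖Δ‖ = √6.5000 = 2.5495
L_4: Δ = A_4−P = (4.5000, -7.5000) → ‖Δ‖ = √76.5000 = 8.7464

(5.1478, 5.1478, 2.5495, 8.7464)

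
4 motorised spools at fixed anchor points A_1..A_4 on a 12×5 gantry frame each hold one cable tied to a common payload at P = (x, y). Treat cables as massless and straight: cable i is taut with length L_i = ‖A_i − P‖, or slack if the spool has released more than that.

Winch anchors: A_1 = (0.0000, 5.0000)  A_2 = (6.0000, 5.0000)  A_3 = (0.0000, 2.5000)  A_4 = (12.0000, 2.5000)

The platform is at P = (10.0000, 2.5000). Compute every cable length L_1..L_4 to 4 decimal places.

L_1 = √((0.0000−10.0000)² + (5.0000−2.5000)²) = 10.3078
L_2 = √((6.0000−10.0000)² + (5.0000−2.5000)²) = 4.7170
L_3 = √((0.0000−10.0000)² + (2.5000−2.5000)²) = 10.0000
L_4 = √((12.0000−10.0000)² + (2.5000−2.5000)²) = 2.0000

(10.3078, 4.7170, 10.0000, 2.0000)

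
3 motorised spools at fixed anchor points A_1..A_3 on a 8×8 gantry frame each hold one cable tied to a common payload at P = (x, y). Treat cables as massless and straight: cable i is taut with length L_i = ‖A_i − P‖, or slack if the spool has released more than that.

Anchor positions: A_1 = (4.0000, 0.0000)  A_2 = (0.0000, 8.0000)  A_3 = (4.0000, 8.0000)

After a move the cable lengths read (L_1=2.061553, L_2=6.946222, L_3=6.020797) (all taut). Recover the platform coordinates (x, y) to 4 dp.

(3.5000, 2.0000)

circle eqns → linear via eq_j − eq_1; set c_j = A_j·A_j − L_j²
c_1 = 16.0000+0.0000−4.2500 = 11.7500
8.0000·x − 16.0000·y = c_1−c_2 = -4.0000
0.0000·x − 16.0000·y = c_1−c_3 = -32.0000
solve first two rows → x=3.5000, y=2.0000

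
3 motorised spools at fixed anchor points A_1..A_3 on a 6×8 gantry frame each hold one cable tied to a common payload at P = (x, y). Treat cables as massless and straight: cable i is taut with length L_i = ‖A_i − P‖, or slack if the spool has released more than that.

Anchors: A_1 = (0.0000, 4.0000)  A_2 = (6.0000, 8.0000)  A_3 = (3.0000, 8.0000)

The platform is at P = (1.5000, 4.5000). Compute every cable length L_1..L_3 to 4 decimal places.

(1.5811, 5.7009, 3.8079)

cable 1: Δx=-1.5000, Δy=-0.5000; L_1 = √(Δx²+Δy²) = 1.5811
cable 2: Δx=4.5000, Δy=3.5000; L_2 = √(Δx²+Δy²) = 5.7009
cable 3: Δx=1.5000, Δy=3.5000; L_3 = √(Δx²+Δy²) = 3.8079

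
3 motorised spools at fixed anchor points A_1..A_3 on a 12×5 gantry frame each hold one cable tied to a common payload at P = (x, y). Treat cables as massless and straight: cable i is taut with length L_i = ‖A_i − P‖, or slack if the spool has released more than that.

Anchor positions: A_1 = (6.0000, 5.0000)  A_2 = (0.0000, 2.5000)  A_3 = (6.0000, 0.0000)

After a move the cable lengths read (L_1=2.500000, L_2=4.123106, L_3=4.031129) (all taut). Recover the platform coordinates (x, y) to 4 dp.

each cable: (A_i−P)·(A_i−P) = L_i²; let q_i = ‖A_i‖²−L_i²
q_1 = 36.0000+25.0000−6.2500 = 54.7500
row 1: 12.0000x + 5.0000y = 65.5000  (q_2=-10.7500)
row 2: 0.0000x + 10.0000y = 35.0000  (q_3=19.7500)
Cramer on rows 1–2 → x = 4.0000, y = 3.5000

(4.0000, 3.5000)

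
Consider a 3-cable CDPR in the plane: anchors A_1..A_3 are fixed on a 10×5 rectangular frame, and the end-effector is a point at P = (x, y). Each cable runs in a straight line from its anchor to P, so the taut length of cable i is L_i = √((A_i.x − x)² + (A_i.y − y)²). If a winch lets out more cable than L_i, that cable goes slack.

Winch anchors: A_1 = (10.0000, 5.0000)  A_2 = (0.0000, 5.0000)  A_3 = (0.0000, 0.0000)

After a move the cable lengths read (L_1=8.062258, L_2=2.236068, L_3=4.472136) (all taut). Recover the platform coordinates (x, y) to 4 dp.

circle eqns → linear via eq_j − eq_1; set k_j = A_j·A_j − L_j²
k_1 = 100.0000+25.0000−65.0000 = 60.0000
20.0000·x + 0.0000·y = k_1−k_2 = 40.0000
20.0000·x + 10.0000·y = k_1−k_3 = 80.0000
solve first two rows → x=2.0000, y=4.0000

(2.0000, 4.0000)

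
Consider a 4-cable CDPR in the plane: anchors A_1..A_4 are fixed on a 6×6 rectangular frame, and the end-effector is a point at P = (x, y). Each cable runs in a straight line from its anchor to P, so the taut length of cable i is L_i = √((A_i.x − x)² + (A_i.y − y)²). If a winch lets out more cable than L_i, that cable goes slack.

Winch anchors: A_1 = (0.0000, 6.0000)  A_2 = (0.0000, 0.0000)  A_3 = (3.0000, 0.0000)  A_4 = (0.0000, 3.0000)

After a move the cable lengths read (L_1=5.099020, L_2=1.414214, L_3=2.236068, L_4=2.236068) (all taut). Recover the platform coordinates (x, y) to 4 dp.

each cable: (A_i−P)·(A_i−P) = L_i²; let k_i = ‖A_i‖²−L_i²
k_1 = 0.0000+36.0000−26.0000 = 10.0000
row 1: 0.0000x + 12.0000y = 12.0000  (k_2=-2.0000)
row 2: -6.0000x + 12.0000y = 6.0000  (k_3=4.0000)
row 3: 0.0000x + 6.0000y = 6.0000  (k_4=4.0000)
Cramer on rows 1–2 → x = 1.0000, y = 1.0000
check cable 4: ‖A_4−P‖² = 5.0000 ≈ L_4² = 5.0000 ✓

(1.0000, 1.0000)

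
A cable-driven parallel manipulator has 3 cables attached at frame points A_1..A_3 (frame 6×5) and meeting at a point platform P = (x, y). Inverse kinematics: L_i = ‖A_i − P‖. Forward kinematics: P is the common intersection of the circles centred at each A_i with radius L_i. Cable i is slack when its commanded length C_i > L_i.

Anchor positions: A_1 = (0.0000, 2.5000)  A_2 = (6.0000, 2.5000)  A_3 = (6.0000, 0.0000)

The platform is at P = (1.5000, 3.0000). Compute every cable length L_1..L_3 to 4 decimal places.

(1.5811, 4.5277, 5.4083)

cable 1: Δx=-1.5000, Δy=-0.5000; L_1 = √(Δx²+Δy²) = 1.5811
cable 2: Δx=4.5000, Δy=-0.5000; L_2 = √(Δx²+Δy²) = 4.5277
cable 3: Δx=4.5000, Δy=-3.0000; L_3 = √(Δx²+Δy²) = 5.4083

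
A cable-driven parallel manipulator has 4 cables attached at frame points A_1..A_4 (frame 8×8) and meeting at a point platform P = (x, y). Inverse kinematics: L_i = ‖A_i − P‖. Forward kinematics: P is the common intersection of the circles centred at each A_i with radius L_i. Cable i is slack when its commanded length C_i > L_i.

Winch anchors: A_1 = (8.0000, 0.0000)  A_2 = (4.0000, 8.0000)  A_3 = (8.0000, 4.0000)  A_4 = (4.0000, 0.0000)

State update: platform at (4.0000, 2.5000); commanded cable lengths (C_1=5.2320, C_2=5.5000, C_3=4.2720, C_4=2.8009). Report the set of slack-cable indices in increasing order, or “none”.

1, 4

i=1: geometric 4.7170 vs commanded 5.2320 ⇒ slack
i=2: geometric 5.5000 vs commanded 5.5000 ⇒ taut
i=3: geometric 4.2720 vs commanded 4.2720 ⇒ taut
i=4: geometric 2.5000 vs commanded 2.8009 ⇒ slack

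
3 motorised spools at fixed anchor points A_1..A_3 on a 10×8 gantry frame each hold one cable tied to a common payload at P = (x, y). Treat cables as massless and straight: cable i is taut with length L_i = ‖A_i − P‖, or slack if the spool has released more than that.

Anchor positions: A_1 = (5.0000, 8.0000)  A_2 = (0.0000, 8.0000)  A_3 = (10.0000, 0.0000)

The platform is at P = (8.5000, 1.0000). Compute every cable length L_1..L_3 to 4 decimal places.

(7.8262, 11.0114, 1.8028)

L_1: Δ = A_1−P = (-3.5000, 7.0000) → ‖Δ‖ = √61.2500 = 7.8262
L_2: Δ = A_2−P = (-8.5000, 7.0000) → ‖Δ‖ = √121.2500 = 11.0114
L_3: Δ = A_3−P = (1.5000, -1.0000) → ‖Δ‖ = √3.2500 = 1.8028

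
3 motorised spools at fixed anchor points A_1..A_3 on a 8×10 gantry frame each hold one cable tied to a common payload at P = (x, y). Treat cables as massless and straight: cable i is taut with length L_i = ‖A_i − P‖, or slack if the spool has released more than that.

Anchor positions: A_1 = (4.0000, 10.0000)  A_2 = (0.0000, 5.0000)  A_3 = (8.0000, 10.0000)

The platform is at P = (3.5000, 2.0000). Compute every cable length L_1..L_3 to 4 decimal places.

(8.0156, 4.6098, 9.1788)

cable 1: Δx=0.5000, Δy=8.0000; L_1 = √(Δx²+Δy²) = 8.0156
cable 2: Δx=-3.5000, Δy=3.0000; L_2 = √(Δx²+Δy²) = 4.6098
cable 3: Δx=4.5000, Δy=8.0000; L_3 = √(Δx²+Δy²) = 9.1788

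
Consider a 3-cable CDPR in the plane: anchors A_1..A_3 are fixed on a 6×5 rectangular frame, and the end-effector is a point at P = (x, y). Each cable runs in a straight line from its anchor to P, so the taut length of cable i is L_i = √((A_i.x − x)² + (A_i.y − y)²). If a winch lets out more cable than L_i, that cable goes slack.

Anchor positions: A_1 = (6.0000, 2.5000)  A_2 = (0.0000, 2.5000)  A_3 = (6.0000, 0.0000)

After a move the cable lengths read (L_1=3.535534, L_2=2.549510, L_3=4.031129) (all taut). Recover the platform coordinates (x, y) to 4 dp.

(2.5000, 2.0000)

circle eqns → linear via eq_j − eq_1; set q_j = A_j·A_j − L_j²
q_1 = 36.0000+6.2500−12.5000 = 29.7500
12.0000·x + 0.0000·y = q_1−q_2 = 30.0000
0.0000·x + 5.0000·y = q_1−q_3 = 10.0000
solve first two rows → x=2.5000, y=2.0000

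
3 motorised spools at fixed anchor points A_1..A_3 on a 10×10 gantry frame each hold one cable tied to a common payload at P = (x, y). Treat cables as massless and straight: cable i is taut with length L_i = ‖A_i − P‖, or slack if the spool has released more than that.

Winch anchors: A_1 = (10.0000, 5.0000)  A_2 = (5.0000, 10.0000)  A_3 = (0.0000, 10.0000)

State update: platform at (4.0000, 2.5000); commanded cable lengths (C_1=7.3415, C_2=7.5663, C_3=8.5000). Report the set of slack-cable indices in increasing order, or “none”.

cable 1: √((6.0000)²+(2.5000)²)=6.5000, C_1=7.3415: slack
cable 2: √((1.0000)²+(7.5000)²)=7.5664, C_2=7.5663: taut
cable 3: √((-4.0000)²+(7.5000)²)=8.5000, C_3=8.5000: taut

1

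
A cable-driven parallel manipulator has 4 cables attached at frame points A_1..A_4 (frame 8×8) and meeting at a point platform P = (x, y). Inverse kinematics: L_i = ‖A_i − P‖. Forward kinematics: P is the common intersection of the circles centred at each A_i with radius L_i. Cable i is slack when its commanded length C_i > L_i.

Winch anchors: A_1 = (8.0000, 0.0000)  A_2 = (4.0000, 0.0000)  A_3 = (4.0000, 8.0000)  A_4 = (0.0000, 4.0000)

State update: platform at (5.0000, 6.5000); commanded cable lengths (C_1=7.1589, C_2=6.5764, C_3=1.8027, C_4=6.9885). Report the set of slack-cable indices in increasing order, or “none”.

cable 1: √((3.0000)²+(-6.5000)²)=7.1589, C_1=7.1589: taut
cable 2: √((-1.0000)²+(-6.5000)²)=6.5765, C_2=6.5764: taut
cable 3: √((-1.0000)²+(1.5000)²)=1.8028, C_3=1.8027: taut
cable 4: √((-5.0000)²+(-2.5000)²)=5.5902, C_4=6.9885: slack

4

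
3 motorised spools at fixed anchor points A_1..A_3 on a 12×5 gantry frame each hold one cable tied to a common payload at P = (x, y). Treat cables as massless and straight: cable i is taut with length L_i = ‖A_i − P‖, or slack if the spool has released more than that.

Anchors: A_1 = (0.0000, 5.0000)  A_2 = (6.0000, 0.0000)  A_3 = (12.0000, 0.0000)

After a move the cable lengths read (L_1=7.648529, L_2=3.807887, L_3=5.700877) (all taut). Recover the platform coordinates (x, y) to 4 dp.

(7.5000, 3.5000)

expand ‖A_i−P‖²=L_i² and subtract eq 1 (k_i ≔ ‖A_i‖²−L_i²)
k_1 = 0.0000+25.0000−58.5000 = -33.5000
eq1−eq2 → [-12.0000  10.0000]·P = -55.0000
eq1−eq3 → [-24.0000  10.0000]·P = -145.0000
2×2 solve → P = (7.5000, 3.5000)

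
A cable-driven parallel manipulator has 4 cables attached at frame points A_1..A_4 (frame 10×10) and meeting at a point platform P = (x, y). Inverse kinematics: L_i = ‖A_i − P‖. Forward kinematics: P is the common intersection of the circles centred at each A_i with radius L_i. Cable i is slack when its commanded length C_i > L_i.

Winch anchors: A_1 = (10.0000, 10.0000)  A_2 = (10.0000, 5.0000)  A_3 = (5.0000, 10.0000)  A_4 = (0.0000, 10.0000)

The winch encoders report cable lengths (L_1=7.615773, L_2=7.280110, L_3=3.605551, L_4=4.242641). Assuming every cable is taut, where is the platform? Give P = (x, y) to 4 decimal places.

(3.0000, 7.0000)

each cable: (A_i−P)·(A_i−P) = L_i²; let c_i = ‖A_i‖²−L_i²
c_1 = 100.0000+100.0000−58.0000 = 142.0000
row 1: 0.0000x + 10.0000y = 70.0000  (c_2=72.0000)
row 2: 10.0000x + 0.0000y = 30.0000  (c_3=112.0000)
row 3: 20.0000x + 0.0000y = 60.0000  (c_4=82.0000)
Cramer on rows 1–2 → x = 3.0000, y = 7.0000
check cable 4: ‖A_4−P‖² = 18.0000 ≈ L_4² = 18.0000 ✓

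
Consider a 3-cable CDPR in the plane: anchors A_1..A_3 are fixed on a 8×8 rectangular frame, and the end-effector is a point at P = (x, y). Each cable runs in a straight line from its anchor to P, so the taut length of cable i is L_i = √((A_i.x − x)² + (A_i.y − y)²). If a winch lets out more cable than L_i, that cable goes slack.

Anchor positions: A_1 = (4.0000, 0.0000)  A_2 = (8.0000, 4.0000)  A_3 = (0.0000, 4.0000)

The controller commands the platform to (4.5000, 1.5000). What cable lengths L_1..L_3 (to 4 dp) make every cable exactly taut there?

(1.5811, 4.3012, 5.1478)

L_1 = √((4.0000−4.5000)² + (0.0000−1.5000)²) = 1.5811
L_2 = √((8.0000−4.5000)² + (4.0000−1.5000)²) = 4.3012
L_3 = √((0.0000−4.5000)² + (4.0000−1.5000)²) = 5.1478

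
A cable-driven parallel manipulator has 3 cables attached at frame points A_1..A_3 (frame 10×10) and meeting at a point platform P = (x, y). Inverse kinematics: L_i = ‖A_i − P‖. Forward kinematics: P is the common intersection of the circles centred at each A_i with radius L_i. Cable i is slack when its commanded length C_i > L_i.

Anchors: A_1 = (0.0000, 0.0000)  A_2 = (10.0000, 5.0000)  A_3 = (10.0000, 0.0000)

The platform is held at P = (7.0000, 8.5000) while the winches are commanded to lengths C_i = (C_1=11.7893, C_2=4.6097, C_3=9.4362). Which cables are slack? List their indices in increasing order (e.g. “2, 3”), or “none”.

1, 3

i=1: geometric 11.0114 vs commanded 11.7893 ⇒ slack
i=2: geometric 4.6098 vs commanded 4.6097 ⇒ taut
i=3: geometric 9.0139 vs commanded 9.4362 ⇒ slack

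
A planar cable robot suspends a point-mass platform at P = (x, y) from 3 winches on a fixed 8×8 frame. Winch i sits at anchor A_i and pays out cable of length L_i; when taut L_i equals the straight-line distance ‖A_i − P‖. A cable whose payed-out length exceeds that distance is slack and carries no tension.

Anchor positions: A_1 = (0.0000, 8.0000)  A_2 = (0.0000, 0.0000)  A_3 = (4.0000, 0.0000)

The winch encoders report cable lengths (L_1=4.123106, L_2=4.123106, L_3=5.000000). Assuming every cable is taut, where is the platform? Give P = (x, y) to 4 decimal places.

(1.0000, 4.0000)

each cable: (A_i−P)·(A_i−P) = L_i²; let q_i = ‖A_i‖²−L_i²
q_1 = 0.0000+64.0000−17.0000 = 47.0000
row 1: 0.0000x + 16.0000y = 64.0000  (q_2=-17.0000)
row 2: -8.0000x + 16.0000y = 56.0000  (q_3=-9.0000)
Cramer on rows 1–2 → x = 1.0000, y = 4.0000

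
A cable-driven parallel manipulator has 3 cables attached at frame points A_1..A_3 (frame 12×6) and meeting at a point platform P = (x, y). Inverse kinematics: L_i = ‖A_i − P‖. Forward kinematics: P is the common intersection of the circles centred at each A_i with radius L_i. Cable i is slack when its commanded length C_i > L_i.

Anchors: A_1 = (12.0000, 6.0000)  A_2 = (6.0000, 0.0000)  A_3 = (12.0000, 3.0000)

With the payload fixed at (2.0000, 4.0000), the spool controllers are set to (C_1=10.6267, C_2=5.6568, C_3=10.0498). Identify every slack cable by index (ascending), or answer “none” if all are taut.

1

cable 1: √((10.0000)²+(2.0000)²)=10.1980, C_1=10.6267: slack
cable 2: √((4.0000)²+(-4.0000)²)=5.6569, C_2=5.6568: taut
cable 3: √((10.0000)²+(-1.0000)²)=10.0499, C_3=10.0498: taut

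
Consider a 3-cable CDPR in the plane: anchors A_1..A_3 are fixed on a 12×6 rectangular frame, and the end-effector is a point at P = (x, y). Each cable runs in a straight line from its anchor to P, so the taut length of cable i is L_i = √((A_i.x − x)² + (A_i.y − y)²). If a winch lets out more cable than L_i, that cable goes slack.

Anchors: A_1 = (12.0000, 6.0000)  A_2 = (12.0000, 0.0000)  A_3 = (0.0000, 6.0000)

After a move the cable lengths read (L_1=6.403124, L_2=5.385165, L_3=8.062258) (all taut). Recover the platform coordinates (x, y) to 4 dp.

(7.0000, 2.0000)

each cable: (A_i−P)·(A_i−P) = L_i²; let k_i = ‖A_i‖²−L_i²
k_1 = 144.0000+36.0000−41.0000 = 139.0000
row 1: 0.0000x + 12.0000y = 24.0000  (k_2=115.0000)
row 2: 24.0000x + 0.0000y = 168.0000  (k_3=-29.0000)
Cramer on rows 1–2 → x = 7.0000, y = 2.0000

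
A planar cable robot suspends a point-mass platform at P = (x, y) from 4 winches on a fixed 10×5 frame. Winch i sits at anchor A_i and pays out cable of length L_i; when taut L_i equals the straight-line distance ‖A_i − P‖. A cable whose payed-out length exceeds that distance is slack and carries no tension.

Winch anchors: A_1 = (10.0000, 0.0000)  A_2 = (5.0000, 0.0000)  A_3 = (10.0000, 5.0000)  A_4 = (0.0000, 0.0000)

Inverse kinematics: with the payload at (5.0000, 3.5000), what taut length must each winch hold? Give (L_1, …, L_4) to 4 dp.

(6.1033, 3.5000, 5.2202, 6.1033)

L_1: Δ = A_1−P = (5.0000, -3.5000) → ‖Δ‖ = √37.2500 = 6.1033
L_2: Δ = A_2−P = (0.0000, -3.5000) → ‖Δ‖ = √12.2500 = 3.5000
L_3: Δ = A_3−P = (5.0000, 1.5000) → ‖Δ‖ = √27.2500 = 5.2202
L_4: Δ = A_4−P = (-5.0000, -3.5000) → ‖Δ‖ = √37.2500 = 6.1033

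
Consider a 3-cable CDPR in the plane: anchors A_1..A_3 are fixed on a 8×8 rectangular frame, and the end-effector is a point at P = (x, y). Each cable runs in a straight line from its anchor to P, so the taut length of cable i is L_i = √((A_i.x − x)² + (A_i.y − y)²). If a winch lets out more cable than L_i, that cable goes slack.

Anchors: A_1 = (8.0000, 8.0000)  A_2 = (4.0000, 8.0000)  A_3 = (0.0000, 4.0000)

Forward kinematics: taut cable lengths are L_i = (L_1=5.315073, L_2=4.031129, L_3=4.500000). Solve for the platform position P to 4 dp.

(4.5000, 4.0000)

expand ‖A_i−P‖²=L_i² and subtract eq 1 (q_i ≔ ‖A_i‖²−L_i²)
q_1 = 64.0000+64.0000−28.2500 = 99.7500
eq1−eq2 → [8.0000  0.0000]·P = 36.0000
eq1−eq3 → [16.0000  8.0000]·P = 104.0000
2×2 solve → P = (4.5000, 4.0000)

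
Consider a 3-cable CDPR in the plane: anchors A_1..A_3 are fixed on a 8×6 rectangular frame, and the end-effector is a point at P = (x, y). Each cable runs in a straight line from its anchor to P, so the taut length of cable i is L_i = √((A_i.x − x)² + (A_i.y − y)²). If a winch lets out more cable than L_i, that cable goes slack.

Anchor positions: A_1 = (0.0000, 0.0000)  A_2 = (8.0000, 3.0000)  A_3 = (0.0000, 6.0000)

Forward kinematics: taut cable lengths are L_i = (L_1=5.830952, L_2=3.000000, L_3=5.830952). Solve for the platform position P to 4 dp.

expand ‖A_i−P‖²=L_i² and subtract eq 1 (c_i ≔ ‖A_i‖²−L_i²)
c_1 = 0.0000+0.0000−34.0000 = -34.0000
eq1−eq2 → [-16.0000  -6.0000]·P = -98.0000
eq1−eq3 → [0.0000  -12.0000]·P = -36.0000
2×2 solve → P = (5.0000, 3.0000)

(5.0000, 3.0000)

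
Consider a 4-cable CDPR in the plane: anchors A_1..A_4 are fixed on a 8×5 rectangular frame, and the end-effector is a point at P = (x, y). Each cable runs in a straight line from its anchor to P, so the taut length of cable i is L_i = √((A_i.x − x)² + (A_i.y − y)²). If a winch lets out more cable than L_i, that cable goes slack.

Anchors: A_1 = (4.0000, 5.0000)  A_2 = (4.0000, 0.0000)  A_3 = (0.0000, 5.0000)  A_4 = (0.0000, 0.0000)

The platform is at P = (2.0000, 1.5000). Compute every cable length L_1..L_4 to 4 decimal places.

cable 1: Δx=2.0000, Δy=3.5000; L_1 = √(Δx²+Δy²) = 4.0311
cable 2: Δx=2.0000, Δy=-1.5000; L_2 = √(Δx²+Δy²) = 2.5000
cable 3: Δx=-2.0000, Δy=3.5000; L_3 = √(Δx²+Δy²) = 4.0311
cable 4: Δx=-2.0000, Δy=-1.5000; L_4 = √(Δx²+Δy²) = 2.5000

(4.0311, 2.5000, 4.0311, 2.5000)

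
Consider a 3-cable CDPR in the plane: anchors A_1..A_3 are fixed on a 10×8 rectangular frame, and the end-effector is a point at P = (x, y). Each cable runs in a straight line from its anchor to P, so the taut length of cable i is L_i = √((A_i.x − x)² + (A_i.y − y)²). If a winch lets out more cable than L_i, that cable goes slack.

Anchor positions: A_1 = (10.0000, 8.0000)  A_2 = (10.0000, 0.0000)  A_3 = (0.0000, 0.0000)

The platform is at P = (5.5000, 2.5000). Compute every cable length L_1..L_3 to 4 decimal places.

(7.1063, 5.1478, 6.0415)

L_1: Δ = A_1−P = (4.5000, 5.5000) → ‖Δ‖ = √50.5000 = 7.1063
L_2: Δ = A_2−P = (4.5000, -2.5000) → ‖Δ‖ = √26.5000 = 5.1478
L_3: Δ = A_3−P = (-5.5000, -2.5000) → ‖Δ‖ = √36.5000 = 6.0415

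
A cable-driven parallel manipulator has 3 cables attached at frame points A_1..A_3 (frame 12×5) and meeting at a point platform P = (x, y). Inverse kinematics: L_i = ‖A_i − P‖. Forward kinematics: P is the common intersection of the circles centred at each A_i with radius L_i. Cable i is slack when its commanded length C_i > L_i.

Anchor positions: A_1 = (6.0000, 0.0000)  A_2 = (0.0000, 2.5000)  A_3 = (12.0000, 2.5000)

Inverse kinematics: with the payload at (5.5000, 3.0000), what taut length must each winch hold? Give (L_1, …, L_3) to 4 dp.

L_1 = √((6.0000−5.5000)² + (0.0000−3.0000)²) = 3.0414
L_2 = √((0.0000−5.5000)² + (2.5000−3.0000)²) = 5.5227
L_3 = √((12.0000−5.5000)² + (2.5000−3.0000)²) = 6.5192

(3.0414, 5.5227, 6.5192)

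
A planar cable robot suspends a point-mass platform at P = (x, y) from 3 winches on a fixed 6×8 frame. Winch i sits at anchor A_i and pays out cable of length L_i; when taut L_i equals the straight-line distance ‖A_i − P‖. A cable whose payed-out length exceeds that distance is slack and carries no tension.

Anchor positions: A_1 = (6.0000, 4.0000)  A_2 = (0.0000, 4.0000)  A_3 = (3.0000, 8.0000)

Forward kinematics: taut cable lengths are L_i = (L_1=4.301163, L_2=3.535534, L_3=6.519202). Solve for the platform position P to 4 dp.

expand ‖A_i−P‖²=L_i² and subtract eq 1 (c_i ≔ ‖A_i‖²−L_i²)
c_1 = 36.0000+16.0000−18.5000 = 33.5000
eq1−eq2 → [12.0000  0.0000]·P = 30.0000
eq1−eq3 → [6.0000  -8.0000]·P = 3.0000
2×2 solve → P = (2.5000, 1.5000)

(2.5000, 1.5000)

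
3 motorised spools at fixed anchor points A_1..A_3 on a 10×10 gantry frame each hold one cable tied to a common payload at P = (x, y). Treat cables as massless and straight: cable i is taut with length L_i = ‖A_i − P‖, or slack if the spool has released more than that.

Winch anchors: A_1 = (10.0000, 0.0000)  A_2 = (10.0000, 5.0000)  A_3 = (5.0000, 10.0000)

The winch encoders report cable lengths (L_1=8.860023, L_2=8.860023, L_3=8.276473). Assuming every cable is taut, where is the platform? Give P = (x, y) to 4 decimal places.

(1.5000, 2.5000)

expand ‖A_i−P‖²=L_i² and subtract eq 1 (k_i ≔ ‖A_i‖²−L_i²)
k_1 = 100.0000+0.0000−78.5000 = 21.5000
eq1−eq2 → [0.0000  -10.0000]·P = -25.0000
eq1−eq3 → [10.0000  -20.0000]·P = -35.0000
2×2 solve → P = (1.5000, 2.5000)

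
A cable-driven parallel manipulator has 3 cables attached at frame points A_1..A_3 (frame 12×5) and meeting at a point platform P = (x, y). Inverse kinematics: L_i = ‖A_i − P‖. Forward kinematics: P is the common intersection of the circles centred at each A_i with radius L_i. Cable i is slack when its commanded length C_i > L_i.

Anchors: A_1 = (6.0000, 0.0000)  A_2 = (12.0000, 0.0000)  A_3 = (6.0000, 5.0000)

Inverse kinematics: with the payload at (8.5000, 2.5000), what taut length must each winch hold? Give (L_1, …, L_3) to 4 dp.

L_1: Δ = A_1−P = (-2.5000, -2.5000) → ‖Δ‖ = √12.5000 = 3.5355
L_2: Δ = A_2−P = (3.5000, -2.5000) → ‖Δ‖ = √18.5000 = 4.3012
L_3: Δ = A_3−P = (-2.5000, 2.5000) → ‖Δ‖ = √12.5000 = 3.5355

(3.5355, 4.3012, 3.5355)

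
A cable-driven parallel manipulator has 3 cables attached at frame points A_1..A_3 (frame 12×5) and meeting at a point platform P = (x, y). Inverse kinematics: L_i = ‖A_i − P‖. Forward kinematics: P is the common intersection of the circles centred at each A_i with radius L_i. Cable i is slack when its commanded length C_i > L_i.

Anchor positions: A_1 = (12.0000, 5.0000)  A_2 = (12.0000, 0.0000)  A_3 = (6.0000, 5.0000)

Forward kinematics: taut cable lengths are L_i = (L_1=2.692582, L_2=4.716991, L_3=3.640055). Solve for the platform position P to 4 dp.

(9.5000, 4.0000)

expand ‖A_i−P‖²=L_i² and subtract eq 1 (k_i ≔ ‖A_i‖²−L_i²)
k_1 = 144.0000+25.0000−7.2500 = 161.7500
eq1−eq2 → [0.0000  10.0000]·P = 40.0000
eq1−eq3 → [12.0000  0.0000]·P = 114.0000
2×2 solve → P = (9.5000, 4.0000)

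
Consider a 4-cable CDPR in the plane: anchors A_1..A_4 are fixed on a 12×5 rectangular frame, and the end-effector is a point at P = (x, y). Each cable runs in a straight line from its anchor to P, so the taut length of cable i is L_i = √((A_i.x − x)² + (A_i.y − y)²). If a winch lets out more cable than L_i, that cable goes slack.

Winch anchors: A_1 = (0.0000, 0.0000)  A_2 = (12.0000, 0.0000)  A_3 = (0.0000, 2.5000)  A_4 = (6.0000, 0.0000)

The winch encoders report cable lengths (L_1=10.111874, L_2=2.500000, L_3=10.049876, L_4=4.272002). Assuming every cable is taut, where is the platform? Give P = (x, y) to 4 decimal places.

expand ‖A_i−P‖²=L_i² and subtract eq 1 (c_i ≔ ‖A_i‖²−L_i²)
c_1 = 0.0000+0.0000−102.2500 = -102.2500
eq1−eq2 → [-24.0000  0.0000]·P = -240.0000
eq1−eq3 → [0.0000  -5.0000]·P = -7.5000
eq1−eq4 → [-12.0000  0.0000]·P = -120.0000
2×2 solve → P = (10.0000, 1.5000)
check cable 4: ‖A_4−P‖² = 18.2500 ≈ L_4² = 18.2500 ✓

(10.0000, 1.5000)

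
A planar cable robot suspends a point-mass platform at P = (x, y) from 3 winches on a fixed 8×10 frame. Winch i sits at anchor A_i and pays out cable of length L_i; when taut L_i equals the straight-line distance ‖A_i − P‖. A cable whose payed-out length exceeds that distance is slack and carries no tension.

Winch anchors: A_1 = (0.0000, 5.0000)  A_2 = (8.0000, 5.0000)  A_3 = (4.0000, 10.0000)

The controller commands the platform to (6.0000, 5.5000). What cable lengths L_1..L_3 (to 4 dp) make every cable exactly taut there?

(6.0208, 2.0616, 4.9244)

L_1 = √((0.0000−6.0000)² + (5.0000−5.5000)²) = 6.0208
L_2 = √((8.0000−6.0000)² + (5.0000−5.5000)²) = 2.0616
L_3 = √((4.0000−6.0000)² + (10.0000−5.5000)²) = 4.9244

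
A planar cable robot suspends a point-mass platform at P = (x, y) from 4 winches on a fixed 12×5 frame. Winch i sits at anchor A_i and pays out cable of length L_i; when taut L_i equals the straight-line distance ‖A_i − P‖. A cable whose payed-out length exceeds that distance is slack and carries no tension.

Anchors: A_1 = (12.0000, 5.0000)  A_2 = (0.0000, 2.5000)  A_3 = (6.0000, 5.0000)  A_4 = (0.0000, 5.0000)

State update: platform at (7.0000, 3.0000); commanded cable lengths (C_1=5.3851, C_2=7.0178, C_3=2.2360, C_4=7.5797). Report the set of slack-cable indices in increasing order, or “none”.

cable 1: L_1 = ‖A_1−P‖ = 5.3852;  C_1 = 5.3851 → taut
cable 2: L_2 = ‖A_2−P‖ = 7.0178;  C_2 = 7.0178 → taut
cable 3: L_3 = ‖A_3−P‖ = 2.2361;  C_3 = 2.2360 → taut
cable 4: L_4 = ‖A_4−P‖ = 7.2801;  C_4 = 7.5797 → slack

4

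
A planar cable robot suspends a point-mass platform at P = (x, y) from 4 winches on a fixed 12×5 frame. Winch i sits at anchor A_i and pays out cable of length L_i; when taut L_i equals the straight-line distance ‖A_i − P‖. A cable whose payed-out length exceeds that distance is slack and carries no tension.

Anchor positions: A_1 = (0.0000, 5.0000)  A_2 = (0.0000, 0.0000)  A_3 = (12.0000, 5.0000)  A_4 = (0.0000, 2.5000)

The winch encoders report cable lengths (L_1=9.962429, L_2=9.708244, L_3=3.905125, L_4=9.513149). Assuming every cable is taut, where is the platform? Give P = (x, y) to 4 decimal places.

circle eqns → linear via eq_j − eq_1; set c_j = A_j·A_j − L_j²
c_1 = 0.0000+25.0000−99.2500 = -74.2500
0.0000·x + 10.0000·y = c_1−c_2 = 20.0000
-24.0000·x + 0.0000·y = c_1−c_3 = -228.0000
0.0000·x + 5.0000·y = c_1−c_4 = 10.0000
solve first two rows → x=9.5000, y=2.0000
check cable 4: ‖A_4−P‖² = 90.5000 ≈ L_4² = 90.5000 ✓

(9.5000, 2.0000)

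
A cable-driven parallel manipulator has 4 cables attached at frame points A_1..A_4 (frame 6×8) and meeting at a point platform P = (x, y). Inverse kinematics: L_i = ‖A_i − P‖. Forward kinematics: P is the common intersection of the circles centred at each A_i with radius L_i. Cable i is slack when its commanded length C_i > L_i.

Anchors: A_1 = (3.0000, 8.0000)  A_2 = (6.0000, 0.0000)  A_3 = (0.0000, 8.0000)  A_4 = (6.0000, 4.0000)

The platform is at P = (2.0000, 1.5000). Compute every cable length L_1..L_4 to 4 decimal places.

(6.5765, 4.2720, 6.8007, 4.7170)

L_1 = √((3.0000−2.0000)² + (8.0000−1.5000)²) = 6.5765
L_2 = √((6.0000−2.0000)² + (0.0000−1.5000)²) = 4.2720
L_3 = √((0.0000−2.0000)² + (8.0000−1.5000)²) = 6.8007
L_4 = √((6.0000−2.0000)² + (4.0000−1.5000)²) = 4.7170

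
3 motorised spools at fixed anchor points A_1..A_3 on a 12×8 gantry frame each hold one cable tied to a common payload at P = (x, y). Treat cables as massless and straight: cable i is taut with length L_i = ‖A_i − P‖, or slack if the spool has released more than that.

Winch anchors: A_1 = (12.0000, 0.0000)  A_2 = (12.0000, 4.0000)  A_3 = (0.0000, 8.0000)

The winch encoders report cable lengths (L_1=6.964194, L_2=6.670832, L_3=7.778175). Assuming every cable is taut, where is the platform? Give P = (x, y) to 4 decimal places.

expand ‖A_i−P‖²=L_i² and subtract eq 1 (k_i ≔ ‖A_i‖²−L_i²)
k_1 = 144.0000+0.0000−48.5000 = 95.5000
eq1−eq2 → [0.0000  -8.0000]·P = -20.0000
eq1−eq3 → [24.0000  -16.0000]·P = 92.0000
2×2 solve → P = (5.5000, 2.5000)

(5.5000, 2.5000)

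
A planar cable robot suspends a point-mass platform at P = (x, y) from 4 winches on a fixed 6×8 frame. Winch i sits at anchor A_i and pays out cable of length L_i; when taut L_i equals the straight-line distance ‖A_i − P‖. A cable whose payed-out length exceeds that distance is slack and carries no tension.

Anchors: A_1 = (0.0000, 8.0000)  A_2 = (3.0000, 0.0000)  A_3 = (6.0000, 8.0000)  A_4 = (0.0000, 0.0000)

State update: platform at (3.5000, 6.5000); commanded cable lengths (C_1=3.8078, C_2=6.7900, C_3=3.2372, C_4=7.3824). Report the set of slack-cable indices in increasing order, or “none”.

2, 3

cable 1: √((-3.5000)²+(1.5000)²)=3.8079, C_1=3.8078: taut
cable 2: √((-0.5000)²+(-6.5000)²)=6.5192, C_2=6.7900: slack
cable 3: √((2.5000)²+(1.5000)²)=2.9155, C_3=3.2372: slack
cable 4: √((-3.5000)²+(-6.5000)²)=7.3824, C_4=7.3824: taut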